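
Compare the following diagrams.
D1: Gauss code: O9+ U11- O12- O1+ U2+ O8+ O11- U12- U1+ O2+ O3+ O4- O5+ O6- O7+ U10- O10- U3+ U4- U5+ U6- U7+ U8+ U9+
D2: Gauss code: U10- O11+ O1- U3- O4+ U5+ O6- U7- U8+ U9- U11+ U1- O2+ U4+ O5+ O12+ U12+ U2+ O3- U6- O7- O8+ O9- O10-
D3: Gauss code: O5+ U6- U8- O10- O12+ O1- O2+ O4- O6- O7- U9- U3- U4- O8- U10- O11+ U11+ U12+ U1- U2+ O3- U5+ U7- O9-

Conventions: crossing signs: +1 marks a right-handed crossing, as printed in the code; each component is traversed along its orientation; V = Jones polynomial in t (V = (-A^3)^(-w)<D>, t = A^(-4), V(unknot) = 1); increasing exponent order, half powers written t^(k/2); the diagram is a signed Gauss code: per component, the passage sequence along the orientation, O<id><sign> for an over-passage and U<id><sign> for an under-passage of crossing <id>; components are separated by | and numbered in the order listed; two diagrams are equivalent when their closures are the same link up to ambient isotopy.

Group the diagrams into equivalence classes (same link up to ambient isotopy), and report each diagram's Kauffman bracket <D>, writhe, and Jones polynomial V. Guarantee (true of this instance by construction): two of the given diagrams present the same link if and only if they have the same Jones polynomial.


grouping into links: {D1} | {D2} | {D3}
V(D1) = 1  (w +2, c 12, <D> = A^6)
V(D2) = -t^-3 + 2t^-2 - 2t^-1 + 3 - 2t + 2t^2 - t^3  [12 crossings, <D> = -A^-12 + 2A^-8 - 2A^-4 + 3 - 2A^4 + 2A^8 - A^12, w = 0]
D3 (bracket A^-8 - A^-4 + 2 - A^4 + A^8 - A^12; 12 crossings at w = -4): V = -t^-6 + t^-5 - t^-4 + 2t^-3 - t^-2 + t^-1
why: V(t) takes 3 values over 3 diagrams, fixing the grouping


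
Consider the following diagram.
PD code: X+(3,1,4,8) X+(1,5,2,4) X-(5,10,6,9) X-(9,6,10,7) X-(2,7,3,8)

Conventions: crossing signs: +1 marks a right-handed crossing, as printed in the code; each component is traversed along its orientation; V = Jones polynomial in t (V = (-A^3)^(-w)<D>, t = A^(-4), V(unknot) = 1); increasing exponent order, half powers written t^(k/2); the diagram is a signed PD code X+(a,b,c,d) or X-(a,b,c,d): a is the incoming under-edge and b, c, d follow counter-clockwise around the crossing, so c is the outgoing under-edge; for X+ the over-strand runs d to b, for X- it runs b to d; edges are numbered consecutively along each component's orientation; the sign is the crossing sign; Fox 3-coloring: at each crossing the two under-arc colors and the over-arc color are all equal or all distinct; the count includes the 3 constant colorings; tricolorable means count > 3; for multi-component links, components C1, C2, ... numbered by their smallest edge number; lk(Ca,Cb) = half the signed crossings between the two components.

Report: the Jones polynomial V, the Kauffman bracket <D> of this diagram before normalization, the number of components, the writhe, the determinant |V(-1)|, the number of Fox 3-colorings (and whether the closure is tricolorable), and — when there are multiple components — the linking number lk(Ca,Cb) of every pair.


V(t) = -t^(-5/2) - t^(-1/2)
bracket: A^-1 + A^7, w = -1
2 components, writhe -1, over 5 crossings
lk(C1,C2) = -1
det 2, colorings 3 of 3^5 — not tricolorable
observation: w = -1 shifts under R1 moves; the (-A^3)^(1) factor cancels that in V


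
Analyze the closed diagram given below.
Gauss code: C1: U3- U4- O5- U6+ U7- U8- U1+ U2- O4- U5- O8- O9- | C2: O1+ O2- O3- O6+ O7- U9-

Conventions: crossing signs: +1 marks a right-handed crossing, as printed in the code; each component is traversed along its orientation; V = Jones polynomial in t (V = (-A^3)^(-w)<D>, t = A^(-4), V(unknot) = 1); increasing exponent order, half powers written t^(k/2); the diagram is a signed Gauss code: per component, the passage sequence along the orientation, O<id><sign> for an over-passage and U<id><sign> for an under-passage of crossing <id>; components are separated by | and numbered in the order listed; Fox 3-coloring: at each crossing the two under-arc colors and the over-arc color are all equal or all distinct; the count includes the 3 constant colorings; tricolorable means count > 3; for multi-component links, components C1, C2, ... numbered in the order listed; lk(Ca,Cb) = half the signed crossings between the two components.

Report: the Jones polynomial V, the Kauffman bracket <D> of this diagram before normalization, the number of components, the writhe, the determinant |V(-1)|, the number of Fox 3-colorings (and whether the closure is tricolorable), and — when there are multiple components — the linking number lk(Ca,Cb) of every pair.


V(t) = t^(-13/2) - t^(-11/2) + t^(-9/2) - 2t^(-7/2) - t^(-3/2)
bracket: A^-9 + 2A^-1 - A^3 + A^7 - A^11, w = -5
2 components, writhe -5, over 9 crossings
lk(C1,C2) = -1
det 6, colorings 9 of 3^9 — tricolorable
observation: span 5 respects span(V) <= c + mu - 1 = 10 for this 2-component diagram


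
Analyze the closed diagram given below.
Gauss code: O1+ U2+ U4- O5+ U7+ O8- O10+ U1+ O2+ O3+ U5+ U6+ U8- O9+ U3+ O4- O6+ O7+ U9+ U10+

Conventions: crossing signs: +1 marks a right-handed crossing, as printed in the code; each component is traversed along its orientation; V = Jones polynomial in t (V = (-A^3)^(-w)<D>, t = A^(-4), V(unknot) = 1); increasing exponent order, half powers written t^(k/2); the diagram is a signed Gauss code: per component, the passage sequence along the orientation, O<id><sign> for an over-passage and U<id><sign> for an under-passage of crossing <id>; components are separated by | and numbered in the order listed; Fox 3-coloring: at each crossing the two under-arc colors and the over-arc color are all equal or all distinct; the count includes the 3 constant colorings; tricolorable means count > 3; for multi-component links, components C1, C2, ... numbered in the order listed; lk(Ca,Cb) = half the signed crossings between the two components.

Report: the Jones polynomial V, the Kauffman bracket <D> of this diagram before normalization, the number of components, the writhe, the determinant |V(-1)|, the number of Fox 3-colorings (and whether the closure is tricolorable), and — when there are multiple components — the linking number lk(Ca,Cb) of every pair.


V(t) = t^2 + 2t^4 - 2t^5 + t^6 - 2t^7 + t^8
bracket: A^-14 - 2A^-10 + A^-6 - 2A^-2 + 2A^2 + A^10, w = +6
1 component, writhe +6, over 10 crossings
det 9, colorings 27 of 3^10 — tricolorable
observation: det 9 = |V(-1)|; divisible by 3, so tricolorable


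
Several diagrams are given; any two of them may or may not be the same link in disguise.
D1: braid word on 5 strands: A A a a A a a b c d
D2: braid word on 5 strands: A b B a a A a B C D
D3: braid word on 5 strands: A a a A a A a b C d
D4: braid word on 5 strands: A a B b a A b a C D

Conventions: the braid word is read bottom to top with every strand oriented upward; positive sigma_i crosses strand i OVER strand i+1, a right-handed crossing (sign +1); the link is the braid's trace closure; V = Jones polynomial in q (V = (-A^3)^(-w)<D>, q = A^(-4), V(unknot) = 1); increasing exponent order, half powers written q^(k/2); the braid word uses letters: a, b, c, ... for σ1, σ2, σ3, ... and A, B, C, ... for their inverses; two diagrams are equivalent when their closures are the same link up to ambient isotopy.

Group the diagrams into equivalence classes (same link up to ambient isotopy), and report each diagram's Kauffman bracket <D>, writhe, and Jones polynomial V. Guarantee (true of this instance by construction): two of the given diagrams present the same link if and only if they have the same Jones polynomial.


grouping into links: {D1, D2, D3, D4}
V(D1) = 1  (w +4, c 10, <D> = A^12)
D2 (bracket A^-6; 10 crossings at w = -2): V = 1
V(D3) = 1  (w +2, c 10, <D> = A^6)
V(D4) = 1  (w 0, c 10, <D> = 1)
why: one V(q) for all 4 diagrams — one class (guaranteed)


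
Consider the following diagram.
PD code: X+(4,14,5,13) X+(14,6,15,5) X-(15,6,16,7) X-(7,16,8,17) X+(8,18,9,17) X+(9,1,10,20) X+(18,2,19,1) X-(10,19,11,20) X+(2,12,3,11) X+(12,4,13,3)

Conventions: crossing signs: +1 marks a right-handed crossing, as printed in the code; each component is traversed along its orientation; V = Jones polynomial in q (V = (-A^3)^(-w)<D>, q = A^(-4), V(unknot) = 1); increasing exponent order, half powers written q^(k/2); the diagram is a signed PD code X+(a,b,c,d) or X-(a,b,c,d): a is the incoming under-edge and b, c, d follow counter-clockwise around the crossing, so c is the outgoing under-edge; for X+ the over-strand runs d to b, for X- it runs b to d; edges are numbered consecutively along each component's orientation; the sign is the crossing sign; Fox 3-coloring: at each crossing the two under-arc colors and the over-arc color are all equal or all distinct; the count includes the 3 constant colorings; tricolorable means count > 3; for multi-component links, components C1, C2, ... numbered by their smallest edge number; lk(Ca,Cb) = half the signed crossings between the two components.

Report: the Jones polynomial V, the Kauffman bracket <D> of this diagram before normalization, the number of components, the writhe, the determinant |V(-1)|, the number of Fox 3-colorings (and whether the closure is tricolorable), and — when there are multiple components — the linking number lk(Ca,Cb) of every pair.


Jones polynomial: V(q) = q + q^3 - q^4
<D> = -A^-4 + 1 + A^8; writhe +4
components 1, writhe +4 (10 crossings)
3-colorings: 9 of 3^10, det 3 — tricolorable
note: the span of V is 3, forcing >= 3 crossings in any diagram


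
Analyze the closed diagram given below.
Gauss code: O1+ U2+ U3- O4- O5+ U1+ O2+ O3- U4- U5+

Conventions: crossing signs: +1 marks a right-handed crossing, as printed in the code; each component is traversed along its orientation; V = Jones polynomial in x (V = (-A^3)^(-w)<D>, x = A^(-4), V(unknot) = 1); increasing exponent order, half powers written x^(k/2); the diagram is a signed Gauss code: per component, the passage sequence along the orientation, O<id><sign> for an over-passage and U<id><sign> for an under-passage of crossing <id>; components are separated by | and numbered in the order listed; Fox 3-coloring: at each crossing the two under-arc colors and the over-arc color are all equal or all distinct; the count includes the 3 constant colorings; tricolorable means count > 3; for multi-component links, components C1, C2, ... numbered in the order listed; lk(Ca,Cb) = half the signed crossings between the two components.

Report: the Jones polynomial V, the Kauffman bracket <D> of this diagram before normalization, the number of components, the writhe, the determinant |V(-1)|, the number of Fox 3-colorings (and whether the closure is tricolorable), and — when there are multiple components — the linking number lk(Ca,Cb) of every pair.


V = 1
<D> = -A^3 (w = +1)
1 component over 5 crossings, w = +1
3 Fox colorings among 3^5, |V(-1)| = 1: not tricolorable
why: |V(-1)| = 1: so not tricolorable, since 3 does not divide 1


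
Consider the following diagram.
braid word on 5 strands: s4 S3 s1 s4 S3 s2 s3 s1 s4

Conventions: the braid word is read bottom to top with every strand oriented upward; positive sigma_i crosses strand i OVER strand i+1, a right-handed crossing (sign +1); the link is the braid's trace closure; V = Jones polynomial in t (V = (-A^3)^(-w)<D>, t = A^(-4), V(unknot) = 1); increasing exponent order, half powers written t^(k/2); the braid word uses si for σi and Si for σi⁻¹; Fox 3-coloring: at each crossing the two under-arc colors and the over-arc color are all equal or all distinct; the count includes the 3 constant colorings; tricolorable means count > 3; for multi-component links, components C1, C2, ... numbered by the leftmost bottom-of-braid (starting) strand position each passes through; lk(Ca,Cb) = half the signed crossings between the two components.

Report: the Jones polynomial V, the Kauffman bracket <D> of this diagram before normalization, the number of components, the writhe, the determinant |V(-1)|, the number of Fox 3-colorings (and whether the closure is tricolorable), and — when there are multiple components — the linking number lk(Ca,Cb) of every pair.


V = -t^(3/2) - 2t^(7/2) + t^(9/2) - t^(11/2) + t^(13/2)
<D> = -A^-11 + A^-7 - A^-3 + 2A + A^9 (w = +5)
2 components over 9 crossings, w = +5
lk(C1,C2): +1
9 Fox colorings among 3^9, |V(-1)| = 6: tricolorable
why: |V(-1)| = 6: so tricolorable, since 3 divides 6


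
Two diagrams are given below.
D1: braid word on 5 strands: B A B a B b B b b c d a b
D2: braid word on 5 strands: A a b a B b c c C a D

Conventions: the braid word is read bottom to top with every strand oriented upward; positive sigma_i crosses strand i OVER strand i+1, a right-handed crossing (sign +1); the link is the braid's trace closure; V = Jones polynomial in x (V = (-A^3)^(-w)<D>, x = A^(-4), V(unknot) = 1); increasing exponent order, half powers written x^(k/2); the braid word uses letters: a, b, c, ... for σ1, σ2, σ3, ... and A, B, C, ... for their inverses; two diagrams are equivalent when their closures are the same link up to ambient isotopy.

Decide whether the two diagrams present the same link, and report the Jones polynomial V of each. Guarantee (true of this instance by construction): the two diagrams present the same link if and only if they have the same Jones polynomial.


equivalent: no
D1 (bracket A^7 + A^11; 13 crossings at w = +3): V = -x^(-1/2) - x^(1/2)
D2 (bracket A^-1 + A^7; 11 crossings at w = +3): V = -x^(1/2) - x^(5/2)
key observation: 2 classes among 2 diagrams; unequal V(x) rules out equality


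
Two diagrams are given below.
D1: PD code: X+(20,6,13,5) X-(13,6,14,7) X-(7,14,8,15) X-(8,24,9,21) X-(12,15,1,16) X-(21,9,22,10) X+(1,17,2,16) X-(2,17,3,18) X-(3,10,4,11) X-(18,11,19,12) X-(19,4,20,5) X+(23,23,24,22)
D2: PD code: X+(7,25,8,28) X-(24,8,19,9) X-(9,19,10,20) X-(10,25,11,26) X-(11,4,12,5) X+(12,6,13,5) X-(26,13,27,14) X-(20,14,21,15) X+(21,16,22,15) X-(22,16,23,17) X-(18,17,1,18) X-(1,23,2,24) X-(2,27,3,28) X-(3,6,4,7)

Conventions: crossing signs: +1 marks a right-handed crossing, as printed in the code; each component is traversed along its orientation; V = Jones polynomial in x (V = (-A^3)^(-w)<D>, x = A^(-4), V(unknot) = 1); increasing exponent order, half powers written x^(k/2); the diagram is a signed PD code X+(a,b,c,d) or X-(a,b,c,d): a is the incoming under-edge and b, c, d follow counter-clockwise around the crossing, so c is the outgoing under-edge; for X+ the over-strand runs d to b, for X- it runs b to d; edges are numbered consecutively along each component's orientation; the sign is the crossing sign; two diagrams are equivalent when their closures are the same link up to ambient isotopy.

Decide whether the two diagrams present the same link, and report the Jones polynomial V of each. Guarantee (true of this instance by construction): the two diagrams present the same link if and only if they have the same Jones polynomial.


equivalent: yes
V(D1) = x^-8 - x^-7 + 2x^-6 - x^-5 + 2x^-4 + x^-2  (w -6, c 12, <D> = A^-10 + 2A^-2 - A^2 + 2A^6 - A^10 + A^14)
V(D2) = x^-8 - x^-7 + 2x^-6 - x^-5 + 2x^-4 + x^-2  [14 crossings, <D> = A^-16 + 2A^-8 - A^-4 + 2 - A^4 + A^8, w = -8]
key observation: from 12 to 14 crossings by R-moves: one link, two diagrams


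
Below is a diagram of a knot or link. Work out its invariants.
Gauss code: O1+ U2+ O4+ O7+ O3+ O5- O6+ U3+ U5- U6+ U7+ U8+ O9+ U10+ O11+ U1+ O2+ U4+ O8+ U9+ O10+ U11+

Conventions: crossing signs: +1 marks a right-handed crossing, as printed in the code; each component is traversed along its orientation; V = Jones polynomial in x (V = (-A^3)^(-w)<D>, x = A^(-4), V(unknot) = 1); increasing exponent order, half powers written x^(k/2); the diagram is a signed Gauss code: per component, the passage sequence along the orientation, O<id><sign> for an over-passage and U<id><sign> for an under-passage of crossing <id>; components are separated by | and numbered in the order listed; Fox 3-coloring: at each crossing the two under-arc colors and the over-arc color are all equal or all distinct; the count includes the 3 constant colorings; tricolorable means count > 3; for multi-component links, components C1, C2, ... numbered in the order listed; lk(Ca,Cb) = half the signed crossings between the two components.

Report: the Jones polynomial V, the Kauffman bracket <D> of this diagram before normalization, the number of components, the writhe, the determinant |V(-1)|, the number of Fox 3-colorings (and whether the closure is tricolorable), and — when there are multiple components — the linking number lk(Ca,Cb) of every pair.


V(x) = x^3 + x^5 - x^6 + x^7 - x^8 + x^9 - x^10
bracket: A^-13 - A^-9 + A^-5 - A^-1 + A^3 - A^7 - A^15, w = +9
1 component, writhe +9, over 11 crossings
det 7, colorings 3 of 3^11 — not tricolorable
observation: the span of V is 7, forcing >= 7 crossings in any diagram


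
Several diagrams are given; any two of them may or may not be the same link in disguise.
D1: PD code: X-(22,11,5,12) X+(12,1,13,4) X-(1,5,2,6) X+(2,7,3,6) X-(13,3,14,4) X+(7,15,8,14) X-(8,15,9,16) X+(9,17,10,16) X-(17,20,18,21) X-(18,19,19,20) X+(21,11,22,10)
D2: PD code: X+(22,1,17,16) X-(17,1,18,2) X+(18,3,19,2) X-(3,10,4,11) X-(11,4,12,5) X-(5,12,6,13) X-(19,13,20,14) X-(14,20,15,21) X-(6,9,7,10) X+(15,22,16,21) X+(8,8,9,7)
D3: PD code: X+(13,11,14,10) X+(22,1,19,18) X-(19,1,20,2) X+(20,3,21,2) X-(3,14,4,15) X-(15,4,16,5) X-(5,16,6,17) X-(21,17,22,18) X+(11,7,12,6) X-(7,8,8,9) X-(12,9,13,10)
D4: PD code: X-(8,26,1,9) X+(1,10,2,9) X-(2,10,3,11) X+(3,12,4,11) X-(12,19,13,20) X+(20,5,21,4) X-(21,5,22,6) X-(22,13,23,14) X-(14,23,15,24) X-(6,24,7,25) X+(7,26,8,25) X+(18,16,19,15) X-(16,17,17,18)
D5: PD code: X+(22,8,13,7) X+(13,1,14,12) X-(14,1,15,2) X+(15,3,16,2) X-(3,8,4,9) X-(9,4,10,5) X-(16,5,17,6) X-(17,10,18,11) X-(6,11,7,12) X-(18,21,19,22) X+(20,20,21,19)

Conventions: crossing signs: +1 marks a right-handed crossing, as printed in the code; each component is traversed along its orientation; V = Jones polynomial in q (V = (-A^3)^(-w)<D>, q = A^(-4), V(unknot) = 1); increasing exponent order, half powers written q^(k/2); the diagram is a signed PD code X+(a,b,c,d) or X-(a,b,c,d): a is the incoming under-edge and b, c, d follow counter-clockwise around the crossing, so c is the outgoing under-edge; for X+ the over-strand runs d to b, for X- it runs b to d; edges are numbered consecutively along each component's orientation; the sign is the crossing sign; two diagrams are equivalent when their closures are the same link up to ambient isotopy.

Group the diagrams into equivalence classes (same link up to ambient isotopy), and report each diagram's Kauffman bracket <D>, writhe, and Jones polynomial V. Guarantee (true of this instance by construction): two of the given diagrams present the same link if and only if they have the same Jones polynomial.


classes: {D1} | {D2, D3, D4, D5}
V(D1) = -q^(-1/2) - q^(1/2)  [11 crossings, <D> = A^-5 + A^-1, w = -1]
V(D2) = q^(-9/2) - q^(-5/2) - q^(-3/2) - q^(-1/2)  [11 crossings, <D> = A^-7 + A^-3 + A - A^9, w = -3]
V(D3) = q^(-9/2) - q^(-5/2) - q^(-3/2) - q^(-1/2)  (w -3, c 11, <D> = A^-7 + A^-3 + A - A^9)
V(D4) = q^(-9/2) - q^(-5/2) - q^(-3/2) - q^(-1/2)  (w -3, c 13, <D> = A^-7 + A^-3 + A - A^9)
V(D5) = q^(-9/2) - q^(-5/2) - q^(-3/2) - q^(-1/2)  [11 crossings, <D> = A^-7 + A^-3 + A - A^9, w = -3]
insight: comparing 5 Jones polynomials yields 2 groups


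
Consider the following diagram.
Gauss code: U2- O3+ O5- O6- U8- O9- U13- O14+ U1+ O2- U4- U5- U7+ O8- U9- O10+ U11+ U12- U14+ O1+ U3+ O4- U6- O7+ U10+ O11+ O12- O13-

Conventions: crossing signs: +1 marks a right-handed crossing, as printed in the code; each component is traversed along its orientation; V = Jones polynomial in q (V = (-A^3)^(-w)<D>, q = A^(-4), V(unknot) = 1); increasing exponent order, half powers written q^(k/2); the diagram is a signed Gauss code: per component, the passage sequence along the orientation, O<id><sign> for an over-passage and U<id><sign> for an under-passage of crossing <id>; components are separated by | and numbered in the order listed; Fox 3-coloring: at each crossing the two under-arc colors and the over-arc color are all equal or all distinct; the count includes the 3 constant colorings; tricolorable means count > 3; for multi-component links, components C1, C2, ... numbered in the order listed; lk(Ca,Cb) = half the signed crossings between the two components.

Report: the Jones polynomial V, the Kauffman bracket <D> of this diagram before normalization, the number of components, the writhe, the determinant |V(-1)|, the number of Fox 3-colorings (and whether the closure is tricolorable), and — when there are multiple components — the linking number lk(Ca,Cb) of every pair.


V = -q^-6 + 2q^-5 - 3q^-4 + 4q^-3 - 4q^-2 + 4q^-1 - 2 + 2q - q^2
<D> = -A^-14 + 2A^-10 - 2A^-6 + 4A^-2 - 4A^2 + 4A^6 - 3A^10 + 2A^14 - A^18 (w = -2)
1 component over 14 crossings, w = -2
3 Fox colorings among 3^14, |V(-1)| = 23: not tricolorable
why: w = -2 shifts under R1 moves; the (-A^3)^(2) factor cancels that in V


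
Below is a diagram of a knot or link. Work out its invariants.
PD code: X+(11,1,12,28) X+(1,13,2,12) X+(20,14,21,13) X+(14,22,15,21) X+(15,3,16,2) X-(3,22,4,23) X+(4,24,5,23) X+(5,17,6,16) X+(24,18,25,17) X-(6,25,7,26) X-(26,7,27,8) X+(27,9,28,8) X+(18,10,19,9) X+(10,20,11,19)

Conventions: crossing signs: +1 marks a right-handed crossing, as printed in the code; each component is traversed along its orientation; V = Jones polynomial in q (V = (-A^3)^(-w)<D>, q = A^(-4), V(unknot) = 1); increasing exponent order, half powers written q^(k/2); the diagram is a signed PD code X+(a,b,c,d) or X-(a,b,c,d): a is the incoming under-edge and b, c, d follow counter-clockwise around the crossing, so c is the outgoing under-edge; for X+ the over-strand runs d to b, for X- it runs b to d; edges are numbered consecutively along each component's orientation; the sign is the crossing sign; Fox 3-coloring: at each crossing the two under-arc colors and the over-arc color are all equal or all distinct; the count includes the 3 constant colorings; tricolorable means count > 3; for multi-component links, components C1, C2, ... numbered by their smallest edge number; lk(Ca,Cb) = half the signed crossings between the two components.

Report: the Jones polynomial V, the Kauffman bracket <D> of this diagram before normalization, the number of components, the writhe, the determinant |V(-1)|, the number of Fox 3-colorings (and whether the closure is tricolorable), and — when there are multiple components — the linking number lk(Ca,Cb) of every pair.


V(q) = q^3 + q^6 - q^7 + q^8 - q^9 + q^10 - q^11
bracket: -A^-20 + A^-16 - A^-12 + A^-8 - A^-4 + 1 + A^12, w = +8
1 component, writhe +8, over 14 crossings
det 5, colorings 3 of 3^14 — not tricolorable
observation: w = +8 (over 14 crossings) is diagram-only; (-A^3)^(-8) removes it from V


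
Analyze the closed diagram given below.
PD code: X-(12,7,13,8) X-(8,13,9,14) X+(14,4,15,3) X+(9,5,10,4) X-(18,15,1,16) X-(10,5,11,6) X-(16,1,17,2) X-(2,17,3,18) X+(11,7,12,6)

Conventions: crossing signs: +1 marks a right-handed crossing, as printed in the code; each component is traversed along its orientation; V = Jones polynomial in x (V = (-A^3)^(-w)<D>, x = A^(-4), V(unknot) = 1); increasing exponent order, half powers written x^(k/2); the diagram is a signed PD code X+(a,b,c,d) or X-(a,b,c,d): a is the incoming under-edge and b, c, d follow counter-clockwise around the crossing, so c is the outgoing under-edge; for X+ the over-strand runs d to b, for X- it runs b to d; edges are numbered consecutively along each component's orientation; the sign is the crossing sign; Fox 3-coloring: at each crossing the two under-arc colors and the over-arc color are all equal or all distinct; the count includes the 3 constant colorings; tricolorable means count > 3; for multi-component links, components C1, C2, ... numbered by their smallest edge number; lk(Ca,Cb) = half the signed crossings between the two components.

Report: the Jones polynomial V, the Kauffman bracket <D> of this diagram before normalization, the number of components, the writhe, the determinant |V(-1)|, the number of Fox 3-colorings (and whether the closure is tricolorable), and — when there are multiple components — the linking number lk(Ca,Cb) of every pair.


V = -x^-4 + x^-3 + x^-1
<D> = -A^-5 - A^3 + A^7 (w = -3)
1 component over 9 crossings, w = -3
9 Fox colorings among 3^9, |V(-1)| = 3: tricolorable
why: |V(-1)| = 3: so tricolorable, since 3 divides 3


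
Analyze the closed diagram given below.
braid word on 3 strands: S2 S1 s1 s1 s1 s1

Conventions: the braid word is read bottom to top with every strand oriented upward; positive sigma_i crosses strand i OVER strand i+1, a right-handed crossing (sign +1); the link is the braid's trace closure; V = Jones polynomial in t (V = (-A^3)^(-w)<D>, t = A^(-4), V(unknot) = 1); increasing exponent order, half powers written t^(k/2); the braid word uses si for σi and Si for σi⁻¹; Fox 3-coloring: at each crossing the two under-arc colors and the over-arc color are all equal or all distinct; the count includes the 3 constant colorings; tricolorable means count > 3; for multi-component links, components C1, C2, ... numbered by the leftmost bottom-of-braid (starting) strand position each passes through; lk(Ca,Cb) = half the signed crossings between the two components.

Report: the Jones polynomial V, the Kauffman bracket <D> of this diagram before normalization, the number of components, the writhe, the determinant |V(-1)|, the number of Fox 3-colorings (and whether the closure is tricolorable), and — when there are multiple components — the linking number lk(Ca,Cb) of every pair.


Jones polynomial: V(t) = t + t^3 - t^4
<D> = -A^-10 + A^-6 + A^2; writhe +2
components 1, writhe +2 (6 crossings)
3-colorings: 9 of 3^6, det 3 — tricolorable
note: |V(-1)| = 3: so tricolorable, since 3 divides 3


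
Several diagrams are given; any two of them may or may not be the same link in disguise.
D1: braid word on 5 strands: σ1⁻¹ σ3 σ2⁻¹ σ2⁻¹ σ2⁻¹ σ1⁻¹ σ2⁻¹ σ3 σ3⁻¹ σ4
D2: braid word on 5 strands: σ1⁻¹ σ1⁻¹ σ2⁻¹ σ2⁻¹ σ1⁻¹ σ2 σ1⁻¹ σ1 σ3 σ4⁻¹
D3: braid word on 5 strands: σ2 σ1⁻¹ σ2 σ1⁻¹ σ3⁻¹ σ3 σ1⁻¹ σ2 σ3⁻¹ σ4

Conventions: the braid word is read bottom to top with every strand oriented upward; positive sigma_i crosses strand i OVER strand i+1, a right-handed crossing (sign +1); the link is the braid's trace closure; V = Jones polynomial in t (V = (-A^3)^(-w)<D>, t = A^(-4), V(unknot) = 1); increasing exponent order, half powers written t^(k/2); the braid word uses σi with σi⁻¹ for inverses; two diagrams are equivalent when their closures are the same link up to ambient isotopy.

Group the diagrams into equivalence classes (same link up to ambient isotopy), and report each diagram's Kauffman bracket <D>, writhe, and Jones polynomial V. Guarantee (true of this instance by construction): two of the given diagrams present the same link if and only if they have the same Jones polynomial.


grouping into links: {D1} | {D2} | {D3}
V(D1) = -t^-7 + t^-6 - t^-5 + t^-4 + t^-2  (w -4, c 10, <D> = A^-4 + A^4 - A^8 + A^12 - A^16)
D2 (bracket A^-8 - A^-4 + 2 - A^4 + A^8 - A^12; 10 crossings at w = -4): V = -t^-6 + t^-5 - t^-4 + 2t^-3 - t^-2 + t^-1
V(D3) = -t^-3 + 2t^-2 - 2t^-1 + 3 - 2t + 2t^2 - t^3  (w 0, c 10, <D> = -A^-12 + 2A^-8 - 2A^-4 + 3 - 2A^4 + 2A^8 - A^12)
key observation: 3 values of V(t) split the 3 diagrams


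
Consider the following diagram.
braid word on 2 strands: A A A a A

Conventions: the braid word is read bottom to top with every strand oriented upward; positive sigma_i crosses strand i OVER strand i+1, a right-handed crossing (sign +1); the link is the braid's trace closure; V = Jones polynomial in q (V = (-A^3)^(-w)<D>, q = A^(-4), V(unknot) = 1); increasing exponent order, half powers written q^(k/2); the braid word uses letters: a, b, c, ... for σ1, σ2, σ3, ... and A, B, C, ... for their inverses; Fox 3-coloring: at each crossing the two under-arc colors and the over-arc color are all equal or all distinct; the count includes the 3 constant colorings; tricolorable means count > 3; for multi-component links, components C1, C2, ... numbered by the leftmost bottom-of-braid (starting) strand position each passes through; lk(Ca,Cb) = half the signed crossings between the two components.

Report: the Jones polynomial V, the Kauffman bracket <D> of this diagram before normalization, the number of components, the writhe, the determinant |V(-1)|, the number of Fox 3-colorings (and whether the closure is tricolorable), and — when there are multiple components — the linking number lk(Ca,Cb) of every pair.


V(q) = -q^-4 + q^-3 + q^-1
bracket: -A^-5 - A^3 + A^7, w = -3
1 component, writhe -3, over 5 crossings
det 3, colorings 9 of 3^5 — tricolorable
observation: w = -3 (over 5 crossings) is diagram-only; (-A^3)^(3) removes it from V


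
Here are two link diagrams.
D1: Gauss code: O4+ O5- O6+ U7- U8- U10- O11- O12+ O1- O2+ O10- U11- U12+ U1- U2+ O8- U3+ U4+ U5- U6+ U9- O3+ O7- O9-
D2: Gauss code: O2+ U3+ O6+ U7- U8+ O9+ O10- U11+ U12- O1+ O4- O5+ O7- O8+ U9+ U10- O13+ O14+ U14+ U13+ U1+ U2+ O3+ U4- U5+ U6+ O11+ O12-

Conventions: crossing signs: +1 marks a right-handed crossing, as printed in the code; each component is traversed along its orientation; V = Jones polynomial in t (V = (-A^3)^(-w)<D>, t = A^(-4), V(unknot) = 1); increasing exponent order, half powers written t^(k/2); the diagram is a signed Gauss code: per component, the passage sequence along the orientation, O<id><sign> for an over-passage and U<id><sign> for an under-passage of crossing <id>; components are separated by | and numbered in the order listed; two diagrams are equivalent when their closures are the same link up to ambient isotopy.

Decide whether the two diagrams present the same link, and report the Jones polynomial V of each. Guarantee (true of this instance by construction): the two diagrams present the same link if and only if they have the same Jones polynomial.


same link: no
V(D1) = 1  [12 crossings, <D> = A^-6, w = -2]
V(D2) = t + t^3 - t^4  [14 crossings, <D> = -A^2 + A^6 + A^14, w = +6]
insight: 2 values of V(t) split the 2 diagrams


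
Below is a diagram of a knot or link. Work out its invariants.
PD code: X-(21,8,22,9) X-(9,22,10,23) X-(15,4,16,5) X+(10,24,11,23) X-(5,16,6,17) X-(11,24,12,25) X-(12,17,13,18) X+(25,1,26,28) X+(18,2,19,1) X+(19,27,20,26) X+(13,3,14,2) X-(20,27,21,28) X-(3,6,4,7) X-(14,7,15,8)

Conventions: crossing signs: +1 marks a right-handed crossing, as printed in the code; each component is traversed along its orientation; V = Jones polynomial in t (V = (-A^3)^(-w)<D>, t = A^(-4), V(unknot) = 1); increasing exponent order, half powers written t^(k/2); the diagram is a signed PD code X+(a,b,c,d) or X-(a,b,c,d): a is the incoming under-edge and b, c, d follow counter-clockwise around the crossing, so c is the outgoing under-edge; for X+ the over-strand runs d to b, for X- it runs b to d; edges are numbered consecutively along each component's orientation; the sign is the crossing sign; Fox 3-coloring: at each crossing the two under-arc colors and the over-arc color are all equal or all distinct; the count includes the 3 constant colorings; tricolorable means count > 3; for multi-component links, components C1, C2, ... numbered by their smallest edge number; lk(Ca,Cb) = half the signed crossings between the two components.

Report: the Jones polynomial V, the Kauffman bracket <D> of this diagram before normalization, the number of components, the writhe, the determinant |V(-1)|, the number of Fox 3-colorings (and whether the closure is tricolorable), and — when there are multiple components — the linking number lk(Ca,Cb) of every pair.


V(t) = -t^-6 + t^-5 - t^-4 + 2t^-3 - t^-2 + t^-1
bracket: A^-8 - A^-4 + 2 - A^4 + A^8 - A^12, w = -4
1 component, writhe -4, over 14 crossings
det 7, colorings 3 of 3^14 — not tricolorable
observation: V spans 5 powers of t: at least 5 crossings in any diagram


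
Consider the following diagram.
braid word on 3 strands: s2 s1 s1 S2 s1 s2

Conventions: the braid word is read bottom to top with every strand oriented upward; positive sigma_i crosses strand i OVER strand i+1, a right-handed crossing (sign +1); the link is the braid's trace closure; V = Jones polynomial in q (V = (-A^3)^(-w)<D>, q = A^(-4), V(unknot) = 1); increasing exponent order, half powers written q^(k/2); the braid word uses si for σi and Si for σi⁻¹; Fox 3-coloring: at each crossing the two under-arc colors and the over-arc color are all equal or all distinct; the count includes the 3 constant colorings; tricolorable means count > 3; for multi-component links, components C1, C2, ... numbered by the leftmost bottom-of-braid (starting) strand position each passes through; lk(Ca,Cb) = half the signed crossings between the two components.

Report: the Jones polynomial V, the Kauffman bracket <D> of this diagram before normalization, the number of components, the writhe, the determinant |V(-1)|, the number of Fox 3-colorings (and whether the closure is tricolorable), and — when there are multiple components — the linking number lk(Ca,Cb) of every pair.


V(q) = q - q^2 + 2q^3 - q^4 + q^5 - q^6
bracket: -A^-12 + A^-8 - A^-4 + 2 - A^4 + A^8, w = +4
1 component, writhe +4, over 6 crossings
det 7, colorings 3 of 3^6 — not tricolorable
observation: |V(-1)| = 7: so not tricolorable, since 3 does not divide 7


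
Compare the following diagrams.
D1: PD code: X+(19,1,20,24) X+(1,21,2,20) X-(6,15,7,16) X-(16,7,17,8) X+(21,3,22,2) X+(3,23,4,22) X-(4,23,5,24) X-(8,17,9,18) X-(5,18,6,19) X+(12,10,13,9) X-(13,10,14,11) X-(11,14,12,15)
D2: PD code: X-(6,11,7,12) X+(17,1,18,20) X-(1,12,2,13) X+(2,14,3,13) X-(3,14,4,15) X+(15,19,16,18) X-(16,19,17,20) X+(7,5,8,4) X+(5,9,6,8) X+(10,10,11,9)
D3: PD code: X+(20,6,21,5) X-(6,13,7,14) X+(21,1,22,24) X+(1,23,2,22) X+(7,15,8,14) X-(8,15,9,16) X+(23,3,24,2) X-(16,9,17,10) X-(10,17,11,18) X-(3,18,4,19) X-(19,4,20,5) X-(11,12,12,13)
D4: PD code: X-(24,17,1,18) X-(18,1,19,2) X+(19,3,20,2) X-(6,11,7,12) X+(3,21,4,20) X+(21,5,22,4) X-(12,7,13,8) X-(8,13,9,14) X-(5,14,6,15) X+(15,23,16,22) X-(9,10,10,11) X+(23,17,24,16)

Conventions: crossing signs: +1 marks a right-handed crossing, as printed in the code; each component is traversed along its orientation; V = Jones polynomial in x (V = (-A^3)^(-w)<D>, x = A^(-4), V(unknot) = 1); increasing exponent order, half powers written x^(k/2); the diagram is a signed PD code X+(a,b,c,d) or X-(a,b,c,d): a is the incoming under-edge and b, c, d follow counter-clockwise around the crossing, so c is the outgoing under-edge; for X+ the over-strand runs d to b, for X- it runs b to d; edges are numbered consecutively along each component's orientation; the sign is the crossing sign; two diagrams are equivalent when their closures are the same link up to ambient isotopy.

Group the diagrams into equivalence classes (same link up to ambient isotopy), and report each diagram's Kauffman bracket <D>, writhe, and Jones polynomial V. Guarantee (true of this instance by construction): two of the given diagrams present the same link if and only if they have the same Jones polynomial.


classes: {D1, D3, D4} | {D2}
V(D1) = -x^-3 + x^-2 - x^-1 + 3 - x + x^2 - x^3  [12 crossings, <D> = -A^-18 + A^-14 - A^-10 + 3A^-6 - A^-2 + A^2 - A^6, w = -2]
V(D2) = 1  [10 crossings, <D> = A^6, w = +2]
D3 (bracket -A^-18 + A^-14 - A^-10 + 3A^-6 - A^-2 + A^2 - A^6; 12 crossings at w = -2): V = -x^-3 + x^-2 - x^-1 + 3 - x + x^2 - x^3
V(D4) = -x^-3 + x^-2 - x^-1 + 3 - x + x^2 - x^3  (w -2, c 12, <D> = -A^-18 + A^-14 - A^-10 + 3A^-6 - A^-2 + A^2 - A^6)
note: 2 classes among 4 diagrams; unequal V(x) rules out equality


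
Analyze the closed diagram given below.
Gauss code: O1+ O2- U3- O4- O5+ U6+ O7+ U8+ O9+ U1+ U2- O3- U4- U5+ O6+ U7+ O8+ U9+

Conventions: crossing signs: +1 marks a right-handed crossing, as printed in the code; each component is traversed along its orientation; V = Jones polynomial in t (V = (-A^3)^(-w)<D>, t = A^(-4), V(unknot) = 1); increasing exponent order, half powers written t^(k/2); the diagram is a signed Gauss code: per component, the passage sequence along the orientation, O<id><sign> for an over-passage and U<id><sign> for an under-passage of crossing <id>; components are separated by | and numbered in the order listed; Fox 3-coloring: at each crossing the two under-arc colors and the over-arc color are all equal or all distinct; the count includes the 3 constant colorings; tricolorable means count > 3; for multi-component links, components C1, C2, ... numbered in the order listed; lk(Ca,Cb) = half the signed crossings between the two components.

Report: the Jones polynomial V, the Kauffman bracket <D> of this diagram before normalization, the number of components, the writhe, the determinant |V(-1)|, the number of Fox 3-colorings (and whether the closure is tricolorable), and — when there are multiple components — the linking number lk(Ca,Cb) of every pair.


Jones polynomial: V(t) = t + t^3 - t^4
<D> = A^-7 - A^-3 - A^5; writhe +3
components 1, writhe +3 (9 crossings)
3-colorings: 9 of 3^9, det 3 — tricolorable
note: |V(-1)| = 3: so tricolorable, since 3 divides 3


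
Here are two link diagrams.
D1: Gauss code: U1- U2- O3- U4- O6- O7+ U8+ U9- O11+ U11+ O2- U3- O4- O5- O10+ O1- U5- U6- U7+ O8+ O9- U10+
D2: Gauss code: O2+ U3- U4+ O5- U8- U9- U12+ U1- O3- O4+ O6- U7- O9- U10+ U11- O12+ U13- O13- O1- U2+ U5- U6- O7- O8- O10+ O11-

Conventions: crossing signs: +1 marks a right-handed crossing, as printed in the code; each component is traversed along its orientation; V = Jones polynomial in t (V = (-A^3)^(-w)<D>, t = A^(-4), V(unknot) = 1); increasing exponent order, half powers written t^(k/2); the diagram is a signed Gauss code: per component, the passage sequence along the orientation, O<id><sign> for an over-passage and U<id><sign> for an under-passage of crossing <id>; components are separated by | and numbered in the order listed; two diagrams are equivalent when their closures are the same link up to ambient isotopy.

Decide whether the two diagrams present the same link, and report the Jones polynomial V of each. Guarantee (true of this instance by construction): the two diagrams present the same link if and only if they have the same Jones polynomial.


equivalent: yes
D1 (bracket -A^-5 - A^3 + A^7; 11 crossings at w = -3): V = -t^-4 + t^-3 + t^-1
V(D2) = -t^-4 + t^-3 + t^-1  (w -5, c 13, <D> = -A^-11 - A^-3 + A)
key observation: from 11 to 13 crossings by R-moves: one link, two diagrams


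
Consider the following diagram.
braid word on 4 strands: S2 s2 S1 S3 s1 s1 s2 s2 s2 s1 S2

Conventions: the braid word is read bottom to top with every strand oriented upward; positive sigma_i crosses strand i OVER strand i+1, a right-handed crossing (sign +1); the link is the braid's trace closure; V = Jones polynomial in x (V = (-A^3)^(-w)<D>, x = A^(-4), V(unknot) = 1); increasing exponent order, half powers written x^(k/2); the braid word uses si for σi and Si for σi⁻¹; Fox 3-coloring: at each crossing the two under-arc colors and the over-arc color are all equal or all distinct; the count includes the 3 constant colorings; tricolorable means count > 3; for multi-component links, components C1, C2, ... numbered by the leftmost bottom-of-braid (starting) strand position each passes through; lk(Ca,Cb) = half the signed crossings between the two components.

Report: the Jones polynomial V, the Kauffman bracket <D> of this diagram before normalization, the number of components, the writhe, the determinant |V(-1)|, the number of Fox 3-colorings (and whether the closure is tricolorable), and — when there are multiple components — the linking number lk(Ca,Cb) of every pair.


V = x - x^2 + 2x^3 - x^4 + x^5 - x^6
<D> = A^-15 - A^-11 + A^-7 - 2A^-3 + A - A^5 (w = +3)
1 component over 11 crossings, w = +3
3 Fox colorings among 3^11, |V(-1)| = 7: not tricolorable
why: w = +3 (over 11 crossings) is diagram-only; (-A^3)^(-3) removes it from V


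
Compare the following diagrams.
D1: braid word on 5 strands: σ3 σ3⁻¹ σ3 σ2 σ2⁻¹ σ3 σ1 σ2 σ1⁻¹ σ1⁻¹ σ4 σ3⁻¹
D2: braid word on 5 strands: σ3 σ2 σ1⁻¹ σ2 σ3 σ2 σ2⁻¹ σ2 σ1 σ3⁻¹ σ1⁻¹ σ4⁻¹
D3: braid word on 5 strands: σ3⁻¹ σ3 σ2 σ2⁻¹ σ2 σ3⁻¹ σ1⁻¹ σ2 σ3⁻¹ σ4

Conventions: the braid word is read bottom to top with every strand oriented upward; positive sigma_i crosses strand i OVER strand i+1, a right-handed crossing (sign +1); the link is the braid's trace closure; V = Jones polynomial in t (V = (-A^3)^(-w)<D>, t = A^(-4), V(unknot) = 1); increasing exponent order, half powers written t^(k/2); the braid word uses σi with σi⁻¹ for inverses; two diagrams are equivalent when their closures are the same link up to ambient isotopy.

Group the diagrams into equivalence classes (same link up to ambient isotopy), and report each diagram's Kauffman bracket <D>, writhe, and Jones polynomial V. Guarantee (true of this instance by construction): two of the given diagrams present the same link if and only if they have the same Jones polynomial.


grouping into links: {D1} | {D2} | {D3}
V(D1) = 1  (w +2, c 12, <D> = A^6)
V(D2) = t + t^3 - t^4  (w +2, c 12, <D> = -A^-10 + A^-6 + A^2)
V(D3) = t^-2 - t^-1 + 1 - t + t^2  (w 0, c 10, <D> = A^-8 - A^-4 + 1 - A^4 + A^8)
key observation: V(t) takes 3 values over 3 diagrams, fixing the grouping
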